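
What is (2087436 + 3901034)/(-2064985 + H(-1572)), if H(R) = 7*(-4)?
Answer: -5988470/2065013 ≈ -2.9000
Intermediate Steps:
H(R) = -28
(2087436 + 3901034)/(-2064985 + H(-1572)) = (2087436 + 3901034)/(-2064985 - 28) = 5988470/(-2065013) = 5988470*(-1/2065013) = -5988470/2065013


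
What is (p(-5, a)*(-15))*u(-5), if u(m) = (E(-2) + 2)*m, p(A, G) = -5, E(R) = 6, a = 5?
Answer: -3000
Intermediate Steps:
u(m) = 8*m (u(m) = (6 + 2)*m = 8*m)
(p(-5, a)*(-15))*u(-5) = (-5*(-15))*(8*(-5)) = 75*(-40) = -3000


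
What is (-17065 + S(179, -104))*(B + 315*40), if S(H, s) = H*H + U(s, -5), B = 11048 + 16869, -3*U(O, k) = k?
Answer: 1820550361/3 ≈ 6.0685e+8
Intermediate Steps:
U(O, k) = -k/3
B = 27917
S(H, s) = 5/3 + H² (S(H, s) = H*H - ⅓*(-5) = H² + 5/3 = 5/3 + H²)
(-17065 + S(179, -104))*(B + 315*40) = (-17065 + (5/3 + 179²))*(27917 + 315*40) = (-17065 + (5/3 + 32041))*(27917 + 12600) = (-17065 + 96128/3)*40517 = (44933/3)*40517 = 1820550361/3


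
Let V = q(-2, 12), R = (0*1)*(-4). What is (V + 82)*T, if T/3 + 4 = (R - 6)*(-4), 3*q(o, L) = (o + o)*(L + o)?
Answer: 4120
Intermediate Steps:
R = 0 (R = 0*(-4) = 0)
q(o, L) = 2*o*(L + o)/3 (q(o, L) = ((o + o)*(L + o))/3 = ((2*o)*(L + o))/3 = (2*o*(L + o))/3 = 2*o*(L + o)/3)
T = 60 (T = -12 + 3*((0 - 6)*(-4)) = -12 + 3*(-6*(-4)) = -12 + 3*24 = -12 + 72 = 60)
V = -40/3 (V = (⅔)*(-2)*(12 - 2) = (⅔)*(-2)*10 = -40/3 ≈ -13.333)
(V + 82)*T = (-40/3 + 82)*60 = (206/3)*60 = 4120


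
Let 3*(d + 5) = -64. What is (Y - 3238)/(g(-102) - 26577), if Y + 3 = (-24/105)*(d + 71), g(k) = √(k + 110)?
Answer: 3024258843/24721792235 + 682754*√2/74165376705 ≈ 0.12234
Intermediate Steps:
d = -79/3 (d = -5 + (⅓)*(-64) = -5 - 64/3 = -79/3 ≈ -26.333)
g(k) = √(110 + k)
Y = -1387/105 (Y = -3 + (-24/105)*(-79/3 + 71) = -3 - 24*1/105*(134/3) = -3 - 8/35*134/3 = -3 - 1072/105 = -1387/105 ≈ -13.210)
(Y - 3238)/(g(-102) - 26577) = (-1387/105 - 3238)/(√(110 - 102) - 26577) = -341377/(105*(√8 - 26577)) = -341377/(105*(2*√2 - 26577)) = -341377/(105*(-26577 + 2*√2))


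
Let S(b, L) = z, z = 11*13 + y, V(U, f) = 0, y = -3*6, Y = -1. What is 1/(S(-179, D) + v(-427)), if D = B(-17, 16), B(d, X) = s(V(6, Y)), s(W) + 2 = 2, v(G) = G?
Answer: -1/302 ≈ -0.0033113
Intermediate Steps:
y = -18
s(W) = 0 (s(W) = -2 + 2 = 0)
B(d, X) = 0
D = 0
z = 125 (z = 11*13 - 18 = 143 - 18 = 125)
S(b, L) = 125
1/(S(-179, D) + v(-427)) = 1/(125 - 427) = 1/(-302) = -1/302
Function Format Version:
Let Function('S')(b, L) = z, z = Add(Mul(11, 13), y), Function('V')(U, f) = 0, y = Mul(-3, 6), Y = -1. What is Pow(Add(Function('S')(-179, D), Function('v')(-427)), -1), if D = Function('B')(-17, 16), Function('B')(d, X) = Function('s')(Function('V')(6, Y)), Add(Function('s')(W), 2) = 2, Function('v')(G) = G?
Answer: Rational(-1, 302) ≈ -0.0033113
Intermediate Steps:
y = -18
Function('s')(W) = 0 (Function('s')(W) = Add(-2, 2) = 0)
Function('B')(d, X) = 0
D = 0
z = 125 (z = Add(Mul(11, 13), -18) = Add(143, -18) = 125)
Function('S')(b, L) = 125
Pow(Add(Function('S')(-179, D), Function('v')(-427)), -1) = Pow(Add(125, -427), -1) = Pow(-302, -1) = Rational(-1, 302)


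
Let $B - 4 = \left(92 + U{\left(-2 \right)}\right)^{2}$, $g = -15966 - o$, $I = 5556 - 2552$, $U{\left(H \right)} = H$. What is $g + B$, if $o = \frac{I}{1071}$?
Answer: $- \frac{8423206}{1071} \approx -7864.8$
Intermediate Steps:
$I = 3004$ ($I = 5556 - 2552 = 3004$)
$o = \frac{3004}{1071} \approx 2.8049$
$g = - \frac{17102590}{1071}$ ($g = -15966 - \frac{3004}{1071} = - \frac{17102590}{1071} \approx -15969.0$)
$B = 8104$ ($B = 4 + \left(92 - 2\right)^{2} = 4 + 90^{2} = 4 + 8100 = 8104$)
$g + B = - \frac{17102590}{1071} + 8104 = - \frac{8423206}{1071}$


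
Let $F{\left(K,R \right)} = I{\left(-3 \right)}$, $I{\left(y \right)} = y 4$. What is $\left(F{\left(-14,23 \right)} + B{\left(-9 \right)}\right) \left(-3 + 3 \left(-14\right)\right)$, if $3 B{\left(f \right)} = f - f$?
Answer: $540$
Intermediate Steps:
$I{\left(y \right)} = 4 y$
$F{\left(K,R \right)} = -12$ ($F{\left(K,R \right)} = 4 \left(-3\right) = -12$)
$B{\left(f \right)} = 0$ ($B{\left(f \right)} = \frac{f - f}{3} = \frac{1}{3} \cdot 0 = 0$)
$\left(F{\left(-14,23 \right)} + B{\left(-9 \right)}\right) \left(-3 + 3 \left(-14\right)\right) = \left(-12 + 0\right) \left(-3 + 3 \left(-14\right)\right) = - 12 \left(-3 - 42\right) = \left(-12\right) \left(-45\right) = 540$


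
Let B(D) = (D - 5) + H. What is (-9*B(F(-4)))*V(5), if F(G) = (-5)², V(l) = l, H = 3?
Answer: -1035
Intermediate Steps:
F(G) = 25
B(D) = -2 + D (B(D) = (D - 5) + 3 = (-5 + D) + 3 = -2 + D)
(-9*B(F(-4)))*V(5) = -9*(-2 + 25)*5 = -9*23*5 = -207*5 = -1035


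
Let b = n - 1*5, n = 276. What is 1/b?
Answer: 1/271 ≈ 0.0036900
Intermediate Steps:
b = 271 (b = 276 - 1*5 = 276 - 5 = 271)
1/b = 1/271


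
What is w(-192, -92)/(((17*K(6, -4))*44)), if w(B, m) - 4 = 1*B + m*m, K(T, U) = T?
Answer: 2069/1122 ≈ 1.8440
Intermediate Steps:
w(B, m) = 4 + B + m² (w(B, m) = 4 + (1*B + m*m) = 4 + (B + m²) = 4 + B + m²)
w(-192, -92)/(((17*K(6, -4))*44)) = (4 - 192 + (-92)²)/(((17*6)*44)) = (4 - 192 + 8464)/((102*44)) = 8276/4488 = 8276*(1/4488) = 2069/1122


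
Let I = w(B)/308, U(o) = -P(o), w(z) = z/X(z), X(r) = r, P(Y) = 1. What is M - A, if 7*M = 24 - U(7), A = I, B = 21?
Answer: 157/44 ≈ 3.5682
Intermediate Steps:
w(z) = 1 (w(z) = z/z = 1)
U(o) = -1 (U(o) = -1*1 = -1)
I = 1/308 ≈ 0.0032468
A = 1/308 ≈ 0.0032468
M = 25/7 (M = (24 - 1*(-1))/7 = (24 + 1)/7 = (⅐)*25 = 25/7 ≈ 3.5714)
M - A = 25/7 - 1*1/308 = 25/7 - 1/308 = 157/44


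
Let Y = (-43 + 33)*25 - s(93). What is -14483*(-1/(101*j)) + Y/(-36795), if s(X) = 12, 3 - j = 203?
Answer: -105521917/148651800 ≈ -0.70986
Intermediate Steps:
j = -200 (j = 3 - 1*203 = 3 - 203 = -200)
Y = -262 (Y = (-43 + 33)*25 - 1*12 = -10*25 - 12 = -250 - 12 = -262)
-14483*(-1/(101*j)) + Y/(-36795) = -14483/((-101*(-200))) - 262/(-36795) = -14483/20200 - 262*(-1/36795) = -14483*1/20200 + 262/36795 = -14483/20200 + 262/36795 = -105521917/148651800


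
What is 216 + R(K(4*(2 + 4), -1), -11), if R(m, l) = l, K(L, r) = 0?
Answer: 205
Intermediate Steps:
216 + R(K(4*(2 + 4), -1), -11) = 216 - 11 = 205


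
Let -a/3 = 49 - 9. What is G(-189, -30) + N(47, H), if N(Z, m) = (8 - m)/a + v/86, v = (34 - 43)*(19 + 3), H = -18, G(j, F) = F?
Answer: -83899/2580 ≈ -32.519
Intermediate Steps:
a = -120 (a = -3*(49 - 9) = -3*40 = -120)
v = -198 (v = -9*22 = -198)
N(Z, m) = -1528/645 + m/120 (N(Z, m) = (8 - m)/(-120) - 198/86 = (8 - m)*(-1/120) - 198*1/86 = (-1/15 + m/120) - 99/43 = -1528/645 + m/120)
G(-189, -30) + N(47, H) = -30 + (-1528/645 + (1/120)*(-18)) = -30 + (-1528/645 - 3/20) = -30 - 6499/2580 = -83899/2580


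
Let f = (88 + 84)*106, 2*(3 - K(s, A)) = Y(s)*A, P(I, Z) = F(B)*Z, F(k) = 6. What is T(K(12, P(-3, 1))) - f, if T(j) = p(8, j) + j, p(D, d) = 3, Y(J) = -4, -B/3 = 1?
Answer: -18214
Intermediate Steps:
B = -3 (B = -3*1 = -3)
P(I, Z) = 6*Z
K(s, A) = 3 + 2*A (K(s, A) = 3 - (-2)*A = 3 + 2*A)
f = 18232 (f = 172*106 = 18232)
T(j) = 3 + j
T(K(12, P(-3, 1))) - f = (3 + (3 + 2*(6*1))) - 1*18232 = (3 + (3 + 2*6)) - 18232 = (3 + (3 + 12)) - 18232 = (3 + 15) - 18232 = 18 - 18232 = -18214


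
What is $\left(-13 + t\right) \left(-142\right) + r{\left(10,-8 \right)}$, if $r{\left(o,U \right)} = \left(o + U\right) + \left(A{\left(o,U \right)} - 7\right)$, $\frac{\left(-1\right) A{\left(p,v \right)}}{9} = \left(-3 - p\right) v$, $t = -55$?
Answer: $8715$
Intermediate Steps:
$A{\left(p,v \right)} = - 9 v \left(-3 - p\right)$ ($A{\left(p,v \right)} = - 9 \left(-3 - p\right) v = - 9 v \left(-3 - p\right)$)
$r{\left(o,U \right)} = -7 + U + o + 9 U \left(3 + o\right)$ ($r{\left(o,U \right)} = \left(o + U\right) + \left(9 U \left(3 + o\right) - 7\right) = \left(U + o\right) + \left(9 U \left(3 + o\right) - 7\right) = \left(U + o\right) + \left(-7 + 9 U \left(3 + o\right)\right) = -7 + U + o + 9 U \left(3 + o\right)$)
$\left(-13 + t\right) \left(-142\right) + r{\left(10,-8 \right)} = \left(-13 - 55\right) \left(-142\right) + \left(-7 - 8 + 10 + 9 \left(-8\right) \left(3 + 10\right)\right) = \left(-68\right) \left(-142\right) + \left(-7 - 8 + 10 + 9 \left(-8\right) 13\right) = 9656 - 941 = 8715$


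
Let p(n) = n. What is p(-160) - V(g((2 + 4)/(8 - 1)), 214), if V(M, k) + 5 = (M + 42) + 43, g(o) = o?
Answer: -1686/7 ≈ -240.86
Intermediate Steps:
V(M, k) = 80 + M (V(M, k) = -5 + ((M + 42) + 43) = -5 + ((42 + M) + 43) = -5 + (85 + M) = 80 + M)
p(-160) - V(g((2 + 4)/(8 - 1)), 214) = -160 - (80 + (2 + 4)/(8 - 1)) = -160 - (80 + 6/7) = -160 - 1*566/7 = -160 - 566/7 = -1686/7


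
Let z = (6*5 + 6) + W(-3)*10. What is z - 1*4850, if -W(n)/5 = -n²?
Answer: -4364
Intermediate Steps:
W(n) = 5*n² (W(n) = -(-5)*n² = 5*n²)
z = 486 (z = (6*5 + 6) + (5*(-3)²)*10 = (30 + 6) + (5*9)*10 = 36 + 45*10 = 36 + 450 = 486)
z - 1*4850 = 486 - 1*4850 = 486 - 4850 = -4364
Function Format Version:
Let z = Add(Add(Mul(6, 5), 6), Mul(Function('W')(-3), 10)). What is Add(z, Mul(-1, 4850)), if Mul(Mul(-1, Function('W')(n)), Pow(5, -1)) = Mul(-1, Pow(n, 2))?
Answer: -4364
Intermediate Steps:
Function('W')(n) = Mul(5, Pow(n, 2)) (Function('W')(n) = Mul(-5, Mul(-1, Pow(n, 2))) = Mul(5, Pow(n, 2)))
z = 486 (z = Add(Add(Mul(6, 5), 6), Mul(Mul(5, Pow(-3, 2)), 10)) = Add(Add(30, 6), Mul(Mul(5, 9), 10)) = Add(36, Mul(45, 10)) = Add(36, 450) = 486)
Add(z, Mul(-1, 4850)) = Add(486, Mul(-1, 4850)) = Add(486, -4850) = -4364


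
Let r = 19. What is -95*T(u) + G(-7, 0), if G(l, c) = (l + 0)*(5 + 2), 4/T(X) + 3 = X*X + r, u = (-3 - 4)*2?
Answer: -2692/53 ≈ -50.792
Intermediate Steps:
u = -14 (u = -7*2 = -14)
T(X) = 4/(16 + X²) (T(X) = 4/(-3 + (X*X + 19)) = 4/(-3 + (X² + 19)) = 4/(-3 + (19 + X²)) = 4/(16 + X²))
G(l, c) = 7*l (G(l, c) = l*7 = 7*l)
-95*T(u) + G(-7, 0) = -380/(16 + (-14)²) + 7*(-7) = -380/(16 + 196) - 49 = -380/212 - 49 = -95*1/53 - 49 = -95/53 - 49 = -2692/53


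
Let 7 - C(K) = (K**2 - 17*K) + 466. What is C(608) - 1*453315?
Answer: -813102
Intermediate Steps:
C(K) = -459 - K**2 + 17*K (C(K) = 7 - ((K**2 - 17*K) + 466) = 7 - (466 + K**2 - 17*K) = 7 + (-466 - K**2 + 17*K) = -459 - K**2 + 17*K)
C(608) - 1*453315 = (-459 - 1*608**2 + 17*608) - 1*453315 = (-459 - 1*369664 + 10336) - 453315 = (-459 - 369664 + 10336) - 453315 = -359787 - 453315 = -813102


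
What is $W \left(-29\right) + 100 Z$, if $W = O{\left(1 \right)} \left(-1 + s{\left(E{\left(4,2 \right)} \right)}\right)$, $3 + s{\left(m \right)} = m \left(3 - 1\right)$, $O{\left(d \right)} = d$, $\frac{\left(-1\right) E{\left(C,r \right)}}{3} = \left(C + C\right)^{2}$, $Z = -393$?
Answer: $-28048$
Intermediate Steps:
$E{\left(C,r \right)} = - 12 C^{2}$ ($E{\left(C,r \right)} = - 3 \left(C + C\right)^{2} = - 3 \left(2 C\right)^{2} = - 3 \cdot 4 C^{2} = - 12 C^{2}$)
$s{\left(m \right)} = -3 + 2 m$ ($s{\left(m \right)} = -3 + m \left(3 - 1\right) = -3 + m 2 = -3 + 2 m$)
$W = -388$ ($W = 1 \left(-1 + \left(-3 + 2 \left(- 12 \cdot 4^{2}\right)\right)\right) = 1 \left(-1 + \left(-3 + 2 \left(\left(-12\right) 16\right)\right)\right) = 1 \left(-1 + \left(-3 + 2 \left(-192\right)\right)\right) = 1 \left(-1 - 387\right) = 1 \left(-388\right) = -388$)
$W \left(-29\right) + 100 Z = \left(-388\right) \left(-29\right) + 100 \left(-393\right) = 11252 - 39300 = -28048$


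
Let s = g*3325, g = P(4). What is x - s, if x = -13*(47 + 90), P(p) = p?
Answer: -15081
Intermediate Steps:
g = 4
s = 13300 (s = 4*3325 = 13300)
x = -1781 (x = -13*137 = -1781)
x - s = -1781 - 1*13300 = -1781 - 13300 = -15081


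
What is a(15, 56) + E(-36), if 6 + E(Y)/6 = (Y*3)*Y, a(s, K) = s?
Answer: 23307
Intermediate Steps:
E(Y) = -36 + 18*Y² (E(Y) = -36 + 6*((Y*3)*Y) = -36 + 6*((3*Y)*Y) = -36 + 6*(3*Y²) = -36 + 18*Y²)
a(15, 56) + E(-36) = 15 + (-36 + 18*(-36)²) = 15 + (-36 + 18*1296) = 15 + (-36 + 23328) = 15 + 23292 = 23307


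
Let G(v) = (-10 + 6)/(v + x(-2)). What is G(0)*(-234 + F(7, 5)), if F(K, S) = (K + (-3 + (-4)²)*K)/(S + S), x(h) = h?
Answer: -2242/5 ≈ -448.40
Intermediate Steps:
F(K, S) = 7*K/S (F(K, S) = (K + (-3 + 16)*K)/((2*S)) = (K + 13*K)*(1/(2*S)) = (14*K)*(1/(2*S)) = 7*K/S)
G(v) = -4/(-2 + v) (G(v) = (-10 + 6)/(v - 2) = -4/(-2 + v))
G(0)*(-234 + F(7, 5)) = (-4/(-2 + 0))*(-234 + 7*7/5) = (-4/(-2))*(-234 + 7*7*(⅕)) = (-4*(-½))*(-234 + 49/5) = 2*(-1121/5) = -2242/5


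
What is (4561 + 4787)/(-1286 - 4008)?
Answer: -4674/2647 ≈ -1.7658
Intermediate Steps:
(4561 + 4787)/(-1286 - 4008) = 9348/(-5294) = 9348*(-1/5294) = -4674/2647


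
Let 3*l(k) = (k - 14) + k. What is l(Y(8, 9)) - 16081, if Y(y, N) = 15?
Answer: -48227/3 ≈ -16076.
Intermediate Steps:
l(k) = -14/3 + 2*k/3 (l(k) = ((k - 14) + k)/3 = ((-14 + k) + k)/3 = (-14 + 2*k)/3 = -14/3 + 2*k/3)
l(Y(8, 9)) - 16081 = (-14/3 + (⅔)*15) - 16081 = (-14/3 + 10) - 16081 = 16/3 - 16081 = -48227/3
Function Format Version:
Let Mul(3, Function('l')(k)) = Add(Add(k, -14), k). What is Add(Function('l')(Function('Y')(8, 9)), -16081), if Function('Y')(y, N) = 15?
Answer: Rational(-48227, 3) ≈ -16076.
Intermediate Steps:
Function('l')(k) = Add(Rational(-14, 3), Mul(Rational(2, 3), k)) (Function('l')(k) = Mul(Rational(1, 3), Add(Add(k, -14), k)) = Mul(Rational(1, 3), Add(Add(-14, k), k)) = Mul(Rational(1, 3), Add(-14, Mul(2, k))) = Add(Rational(-14, 3), Mul(Rational(2, 3), k)))
Add(Function('l')(Function('Y')(8, 9)), -16081) = Add(Add(Rational(-14, 3), Mul(Rational(2, 3), 15)), -16081) = Add(Add(Rational(-14, 3), 10), -16081) = Add(Rational(16, 3), -16081) = Rational(-48227, 3)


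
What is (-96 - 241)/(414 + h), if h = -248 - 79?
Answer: -337/87 ≈ -3.8736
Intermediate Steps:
h = -327
(-96 - 241)/(414 + h) = (-96 - 241)/(414 - 327) = -337/87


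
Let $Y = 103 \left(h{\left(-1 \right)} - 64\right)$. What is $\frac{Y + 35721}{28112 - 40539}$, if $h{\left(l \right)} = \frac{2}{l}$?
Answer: $- \frac{28923}{12427} \approx -2.3274$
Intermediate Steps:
$Y = -6798$ ($Y = 103 \left(\frac{2}{-1} - 64\right) = 103 \left(2 \left(-1\right) - 64\right) = 103 \left(-2 - 64\right) = 103 \left(-66\right) = -6798$)
$\frac{Y + 35721}{28112 - 40539} = \frac{-6798 + 35721}{28112 - 40539} = \frac{28923}{-12427} = 28923 \left(- \frac{1}{12427}\right) = - \frac{28923}{12427}$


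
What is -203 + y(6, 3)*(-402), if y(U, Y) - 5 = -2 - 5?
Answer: 601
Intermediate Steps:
y(U, Y) = -2 (y(U, Y) = 5 + (-2 - 5) = 5 - 7 = -2)
-203 + y(6, 3)*(-402) = -203 - 2*(-402) = -203 + 804 = 601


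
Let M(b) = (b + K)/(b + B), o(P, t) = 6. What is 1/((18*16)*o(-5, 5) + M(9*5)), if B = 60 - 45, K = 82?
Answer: 60/103807 ≈ 0.00057800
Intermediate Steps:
B = 15
M(b) = (82 + b)/(15 + b) (M(b) = (b + 82)/(b + 15) = (82 + b)/(15 + b))
1/((18*16)*o(-5, 5) + M(9*5)) = 1/((18*16)*6 + (82 + 9*5)/(15 + 9*5)) = 1/(288*6 + (82 + 45)/(15 + 45)) = 1/(1728 + 127/60) = 1/(103807/60) = 60/103807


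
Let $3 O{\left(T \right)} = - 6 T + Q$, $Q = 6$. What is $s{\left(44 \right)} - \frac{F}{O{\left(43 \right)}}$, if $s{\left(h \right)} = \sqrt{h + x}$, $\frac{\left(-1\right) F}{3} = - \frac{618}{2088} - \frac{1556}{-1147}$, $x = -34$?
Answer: $- \frac{423347}{11176368} + \sqrt{10} \approx 3.1244$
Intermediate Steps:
$F = - \frac{423347}{133052}$ ($F = - 3 \left(- \frac{618}{2088} - \frac{1556}{-1147}\right) = - 3 \left(\left(-618\right) \frac{1}{2088} - - \frac{1556}{1147}\right) = - 3 \left(- \frac{103}{348} + \frac{1556}{1147}\right) = \left(-3\right) \frac{423347}{399156} = - \frac{423347}{133052} \approx -3.1818$)
$s{\left(h \right)} = \sqrt{-34 + h}$ ($s{\left(h \right)} = \sqrt{h - 34} = \sqrt{-34 + h}$)
$O{\left(T \right)} = 2 - 2 T$ ($O{\left(T \right)} = \frac{- 6 T + 6}{3} = \frac{6 - 6 T}{3} = 2 - 2 T$)
$s{\left(44 \right)} - \frac{F}{O{\left(43 \right)}} = \sqrt{-34 + 44} - - \frac{423347}{133052 \left(2 - 86\right)} = \sqrt{10} - - \frac{423347}{133052 \left(2 - 86\right)} = \sqrt{10} - - \frac{423347}{133052 \left(-84\right)} = \sqrt{10} - \left(- \frac{423347}{133052}\right) \left(- \frac{1}{84}\right) = \sqrt{10} - \frac{423347}{11176368} = - \frac{423347}{11176368} + \sqrt{10}$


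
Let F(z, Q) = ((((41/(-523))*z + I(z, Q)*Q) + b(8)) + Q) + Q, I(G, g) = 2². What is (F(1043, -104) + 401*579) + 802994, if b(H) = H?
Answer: 541030548/523 ≈ 1.0345e+6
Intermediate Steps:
I(G, g) = 4
F(z, Q) = 8 + 6*Q - 41*z/523 (F(z, Q) = ((((41/(-523))*z + 4*Q) + 8) + Q) + Q = ((((41*(-1/523))*z + 4*Q) + 8) + Q) + Q = (((-41*z/523 + 4*Q) + 8) + Q) + Q = (((4*Q - 41*z/523) + 8) + Q) + Q = ((8 + 4*Q - 41*z/523) + Q) + Q = (8 + 5*Q - 41*z/523) + Q = 8 + 6*Q - 41*z/523)
(F(1043, -104) + 401*579) + 802994 = ((8 + 6*(-104) - 41/523*1043) + 401*579) + 802994 = ((8 - 624 - 42763/523) + 232179) + 802994 = (-364931/523 + 232179) + 802994 = 121064686/523 + 802994 = 541030548/523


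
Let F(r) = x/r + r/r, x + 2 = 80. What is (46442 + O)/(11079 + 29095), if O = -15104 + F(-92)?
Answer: 1441555/1848004 ≈ 0.78006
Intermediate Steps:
x = 78 (x = -2 + 80 = 78)
F(r) = 1 + 78/r (F(r) = 78/r + r/r = 78/r + 1 = 1 + 78/r)
O = -694777/46 (O = -15104 + (78 - 92)/(-92) = -15104 - 1/92*(-14) = -15104 + 7/46 = -694777/46 ≈ -15104.)
(46442 + O)/(11079 + 29095) = (46442 - 694777/46)/(11079 + 29095) = (1441555/46)/40174 = (1441555/46)*(1/40174) = 1441555/1848004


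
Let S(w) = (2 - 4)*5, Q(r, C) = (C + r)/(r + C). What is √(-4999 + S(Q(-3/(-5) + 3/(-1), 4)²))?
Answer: I*√5009 ≈ 70.774*I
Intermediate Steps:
Q(r, C) = 1 (Q(r, C) = (C + r)/(C + r) = 1)
S(w) = -10 (S(w) = -2*5 = -10)
√(-4999 + S(Q(-3/(-5) + 3/(-1), 4)²)) = √(-4999 - 10) = √(-5009) = I*√5009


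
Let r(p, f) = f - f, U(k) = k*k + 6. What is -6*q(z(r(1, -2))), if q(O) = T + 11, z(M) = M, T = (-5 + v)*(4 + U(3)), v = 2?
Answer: 276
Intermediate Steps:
U(k) = 6 + k**2 (U(k) = k**2 + 6 = 6 + k**2)
T = -57 (T = (-5 + 2)*(4 + (6 + 3**2)) = -3*(4 + (6 + 9)) = -3*(4 + 15) = -3*19 = -57)
r(p, f) = 0
q(O) = -46 (q(O) = -57 + 11 = -46)
-6*q(z(r(1, -2))) = -6*(-46) = 276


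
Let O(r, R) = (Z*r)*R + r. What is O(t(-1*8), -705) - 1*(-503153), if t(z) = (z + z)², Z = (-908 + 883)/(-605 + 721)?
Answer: 15726861/29 ≈ 5.4231e+5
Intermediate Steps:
Z = -25/116 ≈ -0.21552
t(z) = 4*z² (t(z) = (2*z)² = 4*z²)
O(r, R) = r - 25*R*r/116 (O(r, R) = (-25*r/116)*R + r = -25*R*r/116 + r = r - 25*R*r/116)
O(t(-1*8), -705) - 1*(-503153) = (4*(-1*8)²)*(116 - 25*(-705))/116 - 1*(-503153) = (4*(-8)²)*(116 + 17625)/116 + 503153 = (1/116)*(4*64)*17741 + 503153 = (1/116)*256*17741 + 503153 = 1135424/29 + 503153 = 15726861/29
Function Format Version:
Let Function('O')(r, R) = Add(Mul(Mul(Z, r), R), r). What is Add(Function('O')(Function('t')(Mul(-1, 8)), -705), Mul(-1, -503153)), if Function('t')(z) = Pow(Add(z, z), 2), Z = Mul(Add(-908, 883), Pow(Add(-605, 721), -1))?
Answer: Rational(15726861, 29) ≈ 5.4231e+5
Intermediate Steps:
Z = Rational(-25, 116) (Z = Mul(-25, Pow(116, -1)) = Mul(-25, Rational(1, 116)) = Rational(-25, 116) ≈ -0.21552)
Function('t')(z) = Mul(4, Pow(z, 2)) (Function('t')(z) = Pow(Mul(2, z), 2) = Mul(4, Pow(z, 2)))
Function('O')(r, R) = Add(r, Mul(Rational(-25, 116), R, r)) (Function('O')(r, R) = Add(Mul(Mul(Rational(-25, 116), r), R), r) = Add(Mul(Rational(-25, 116), R, r), r) = Add(r, Mul(Rational(-25, 116), R, r)))
Add(Function('O')(Function('t')(Mul(-1, 8)), -705), Mul(-1, -503153)) = Add(Mul(Rational(1, 116), Mul(4, Pow(Mul(-1, 8), 2)), Add(116, Mul(-25, -705))), Mul(-1, -503153)) = Add(Mul(Rational(1, 116), Mul(4, Pow(-8, 2)), Add(116, 17625)), 503153) = Add(Mul(Rational(1, 116), Mul(4, 64), 17741), 503153) = Add(Mul(Rational(1, 116), 256, 17741), 503153) = Add(Rational(1135424, 29), 503153) = Rational(15726861, 29)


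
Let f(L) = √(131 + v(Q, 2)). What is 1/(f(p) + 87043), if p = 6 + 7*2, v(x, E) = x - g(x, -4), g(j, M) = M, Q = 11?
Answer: 87043/7576483703 - √146/7576483703 ≈ 1.1487e-5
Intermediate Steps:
v(x, E) = 4 + x (v(x, E) = x - 1*(-4) = x + 4 = 4 + x)
p = 20 (p = 6 + 14 = 20)
f(L) = √146 (f(L) = √(131 + (4 + 11)) = √(131 + 15) = √146)
1/(f(p) + 87043) = 1/(√146 + 87043) = 1/(87043 + √146)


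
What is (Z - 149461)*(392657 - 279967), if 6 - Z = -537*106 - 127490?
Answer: 3939304330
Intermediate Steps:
Z = 184418 (Z = 6 - (-537*106 - 127490) = 6 - (-56922 - 127490) = 6 - 1*(-184412) = 6 + 184412 = 184418)
(Z - 149461)*(392657 - 279967) = (184418 - 149461)*(392657 - 279967) = 34957*112690 = 3939304330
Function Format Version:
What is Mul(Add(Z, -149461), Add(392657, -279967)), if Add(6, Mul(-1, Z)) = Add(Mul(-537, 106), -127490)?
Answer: 3939304330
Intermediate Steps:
Z = 184418 (Z = Add(6, Mul(-1, Add(Mul(-537, 106), -127490))) = Add(6, Mul(-1, Add(-56922, -127490))) = Add(6, Mul(-1, -184412)) = Add(6, 184412) = 184418)
Mul(Add(Z, -149461), Add(392657, -279967)) = Mul(Add(184418, -149461), Add(392657, -279967)) = Mul(34957, 112690) = 3939304330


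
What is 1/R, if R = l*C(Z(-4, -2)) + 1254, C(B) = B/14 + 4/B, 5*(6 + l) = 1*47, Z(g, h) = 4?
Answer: 35/44043 ≈ 0.00079468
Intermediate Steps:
l = 17/5 (l = -6 + (1*47)/5 = -6 + (⅕)*47 = -6 + 47/5 = 17/5 ≈ 3.4000)
C(B) = 4/B + B/14 (C(B) = B*(1/14) + 4/B = B/14 + 4/B = 4/B + B/14)
R = 44043/35 (R = 17*(4/4 + (1/14)*4)/5 + 1254 = 17*(4*(¼) + 2/7)/5 + 1254 = 17*(1 + 2/7)/5 + 1254 = (17/5)*(9/7) + 1254 = 153/35 + 1254 = 44043/35 ≈ 1258.4)
1/R = 1/(44043/35) = 35/44043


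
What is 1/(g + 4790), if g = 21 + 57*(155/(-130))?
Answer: 26/123319 ≈ 0.00021084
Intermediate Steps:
g = -1221/26 (g = 21 + 57*(155*(-1/130)) = 21 + 57*(-31/26) = 21 - 1767/26 = -1221/26 ≈ -46.962)
1/(g + 4790) = 1/(-1221/26 + 4790) = 1/(123319/26) = 26/123319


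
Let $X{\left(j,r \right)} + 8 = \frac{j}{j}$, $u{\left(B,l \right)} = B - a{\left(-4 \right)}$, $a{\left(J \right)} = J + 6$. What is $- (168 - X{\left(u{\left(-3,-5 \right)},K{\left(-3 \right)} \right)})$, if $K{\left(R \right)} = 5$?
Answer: $-175$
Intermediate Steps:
$a{\left(J \right)} = 6 + J$
$u{\left(B,l \right)} = -2 + B$ ($u{\left(B,l \right)} = B - \left(6 - 4\right) = B - 2 = -2 + B$)
$X{\left(j,r \right)} = -7$ ($X{\left(j,r \right)} = -8 + \frac{j}{j} = -8 + 1 = -7$)
$- (168 - X{\left(u{\left(-3,-5 \right)},K{\left(-3 \right)} \right)}) = - (168 - -7) = - (168 + 7) = \left(-1\right) 175 = -175$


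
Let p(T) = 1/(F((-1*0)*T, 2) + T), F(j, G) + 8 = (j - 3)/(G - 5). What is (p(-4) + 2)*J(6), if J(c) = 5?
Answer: 105/11 ≈ 9.5455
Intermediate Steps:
F(j, G) = -8 + (-3 + j)/(-5 + G) (F(j, G) = -8 + (j - 3)/(G - 5) = -8 + (-3 + j)/(-5 + G))
p(T) = 1/(-7 + T) (p(T) = 1/((37 + (-1*0)*T - 8*2)/(-5 + 2) + T) = 1/((37 + 0*T - 16)/(-3) + T) = 1/(-(37 + 0 - 16)/3 + T) = 1/(-1/3*21 + T) = 1/(-7 + T))
(p(-4) + 2)*J(6) = (1/(-7 - 4) + 2)*5 = (1/(-11) + 2)*5 = (-1/11 + 2)*5 = (21/11)*5 = 105/11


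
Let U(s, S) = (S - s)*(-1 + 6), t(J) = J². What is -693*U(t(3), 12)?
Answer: -10395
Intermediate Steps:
U(s, S) = -5*s + 5*S (U(s, S) = (S - s)*5 = -5*s + 5*S)
-693*U(t(3), 12) = -693*(-5*3² + 5*12) = -693*(-5*9 + 60) = -693*(-45 + 60) = -693*15 = -10395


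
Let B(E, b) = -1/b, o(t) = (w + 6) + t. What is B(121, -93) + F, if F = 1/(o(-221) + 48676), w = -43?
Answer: 48511/4502874 ≈ 0.010773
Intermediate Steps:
o(t) = -37 + t (o(t) = (-43 + 6) + t = -37 + t)
F = 1/48418 (F = 1/((-37 - 221) + 48676) = 1/(-258 + 48676) = 1/48418 ≈ 2.0653e-5)
B(121, -93) + F = -1/(-93) + 1/48418 = -1*(-1/93) + 1/48418 = 1/93 + 1/48418 = 48511/4502874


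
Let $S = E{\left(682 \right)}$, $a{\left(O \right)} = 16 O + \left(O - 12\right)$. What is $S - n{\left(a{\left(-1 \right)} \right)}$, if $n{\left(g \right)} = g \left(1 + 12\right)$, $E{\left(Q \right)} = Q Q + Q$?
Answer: $466183$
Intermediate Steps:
$E{\left(Q \right)} = Q + Q^{2}$ ($E{\left(Q \right)} = Q^{2} + Q = Q + Q^{2}$)
$a{\left(O \right)} = -12 + 17 O$ ($a{\left(O \right)} = 16 O + \left(-12 + O\right) = -12 + 17 O$)
$S = 465806$ ($S = 682 \left(1 + 682\right) = 682 \cdot 683 = 465806$)
$n{\left(g \right)} = 13 g$ ($n{\left(g \right)} = g 13 = 13 g$)
$S - n{\left(a{\left(-1 \right)} \right)} = 465806 - 13 \left(-12 + 17 \left(-1\right)\right) = 465806 - 13 \left(-12 - 17\right) = 465806 - 13 \left(-29\right) = 465806 - -377 = 465806 + 377 = 466183$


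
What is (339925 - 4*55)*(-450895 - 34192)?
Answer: -164786479335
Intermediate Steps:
(339925 - 4*55)*(-450895 - 34192) = (339925 - 220)*(-485087) = 339705*(-485087) = -164786479335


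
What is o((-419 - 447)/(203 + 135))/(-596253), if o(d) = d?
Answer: 433/100766757 ≈ 4.2970e-6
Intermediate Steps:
o((-419 - 447)/(203 + 135))/(-596253) = ((-419 - 447)/(203 + 135))/(-596253) = -866/338*(-1/596253) = -866*1/338*(-1/596253) = -433/169*(-1/596253) = 433/100766757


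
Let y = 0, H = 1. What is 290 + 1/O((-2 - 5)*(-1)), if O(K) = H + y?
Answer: 291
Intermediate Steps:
O(K) = 1 (O(K) = 1 + 0 = 1)
290 + 1/O((-2 - 5)*(-1)) = 290 + 1/1 = 290 + 1 = 291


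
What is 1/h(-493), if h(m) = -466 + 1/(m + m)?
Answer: -986/459477 ≈ -0.0021459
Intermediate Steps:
h(m) = -466 + 1/(2*m)
1/h(-493) = 1/(-466 + (½)/(-493)) = 1/(-466 + (½)*(-1/493)) = 1/(-466 - 1/986) = 1/(-459477/986) = -986/459477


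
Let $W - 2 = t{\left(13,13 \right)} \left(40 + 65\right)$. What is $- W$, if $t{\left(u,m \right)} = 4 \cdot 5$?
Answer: $-2102$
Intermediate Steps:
$t{\left(u,m \right)} = 20$
$W = 2102$ ($W = 2 + 20 \left(40 + 65\right) = 2 + 20 \cdot 105 = 2 + 2100 = 2102$)
$- W = \left(-1\right) 2102 = -2102$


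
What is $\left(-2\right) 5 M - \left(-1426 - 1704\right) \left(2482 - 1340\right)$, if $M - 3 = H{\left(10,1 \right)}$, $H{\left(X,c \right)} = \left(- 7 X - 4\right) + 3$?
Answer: $3575140$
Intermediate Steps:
$H{\left(X,c \right)} = -1 - 7 X$ ($H{\left(X,c \right)} = \left(-4 - 7 X\right) + 3 = -1 - 7 X$)
$M = -68$ ($M = 3 - 71 = -68$)
$\left(-2\right) 5 M - \left(-1426 - 1704\right) \left(2482 - 1340\right) = \left(-2\right) 5 \left(-68\right) - \left(-1426 - 1704\right) \left(2482 - 1340\right) = \left(-10\right) \left(-68\right) - \left(-3130\right) 1142 = 680 - -3574460 = 680 + 3574460 = 3575140$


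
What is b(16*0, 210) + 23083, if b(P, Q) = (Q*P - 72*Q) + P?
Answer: 7963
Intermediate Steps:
b(P, Q) = P - 72*Q + P*Q (b(P, Q) = (P*Q - 72*Q) + P = (-72*Q + P*Q) + P = P - 72*Q + P*Q)
b(16*0, 210) + 23083 = (16*0 - 72*210 + (16*0)*210) + 23083 = (0 - 15120 + 0*210) + 23083 = (0 - 15120 + 0) + 23083 = -15120 + 23083 = 7963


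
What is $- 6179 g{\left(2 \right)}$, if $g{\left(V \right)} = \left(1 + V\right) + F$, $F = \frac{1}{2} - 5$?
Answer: $\frac{18537}{2} \approx 9268.5$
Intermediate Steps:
$F = - \frac{9}{2}$ ($F = \frac{1}{2} - 5 = - \frac{9}{2} \approx -4.5$)
$g{\left(V \right)} = - \frac{7}{2} + V$ ($g{\left(V \right)} = \left(1 + V\right) - \frac{9}{2} = - \frac{7}{2} + V$)
$- 6179 g{\left(2 \right)} = - 6179 \left(- \frac{7}{2} + 2\right) = \left(-6179\right) \left(- \frac{3}{2}\right) = \frac{18537}{2}$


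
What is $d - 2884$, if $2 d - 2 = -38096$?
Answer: $-21931$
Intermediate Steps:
$d = -19047$ ($d = 1 + \frac{1}{2} \left(-38096\right) = 1 - 19048 = -19047$)
$d - 2884 = -19047 - 2884 = -21931$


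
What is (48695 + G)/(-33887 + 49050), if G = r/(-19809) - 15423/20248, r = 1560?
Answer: 6510289538051/2027255859672 ≈ 3.2114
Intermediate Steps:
G = -112367029/133697544 (G = 1560/(-19809) - 15423/20248 = 1560*(-1/19809) - 15423*1/20248 = -520/6603 - 15423/20248 = -112367029/133697544 ≈ -0.84046)
(48695 + G)/(-33887 + 49050) = (48695 - 112367029/133697544)/(-33887 + 49050) = (6510289538051/133697544)/15163 = (6510289538051/133697544)*(1/15163) = 6510289538051/2027255859672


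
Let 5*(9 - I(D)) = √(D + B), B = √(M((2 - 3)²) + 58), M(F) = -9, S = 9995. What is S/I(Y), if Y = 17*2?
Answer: 2248875/1984 + 49975*√41/1984 ≈ 1294.8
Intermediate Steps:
Y = 34
B = 7 (B = √(-9 + 58) = √49 = 7)
I(D) = 9 - √(7 + D)/5 (I(D) = 9 - √(D + 7)/5 = 9 - √(7 + D)/5)
S/I(Y) = 9995/(9 - √(7 + 34)/5) = 9995/(9 - √41/5)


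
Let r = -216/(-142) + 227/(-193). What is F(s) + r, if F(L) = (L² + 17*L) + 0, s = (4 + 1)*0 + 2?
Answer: 525441/13703 ≈ 38.345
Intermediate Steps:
r = 4727/13703 (r = -216*(-1/142) + 227*(-1/193) = 108/71 - 227/193 = 4727/13703 ≈ 0.34496)
s = 2 (s = 5*0 + 2 = 0 + 2 = 2)
F(L) = L² + 17*L
F(s) + r = 2*(17 + 2) + 4727/13703 = 2*19 + 4727/13703 = 38 + 4727/13703 = 525441/13703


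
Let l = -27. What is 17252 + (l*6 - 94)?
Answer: 16996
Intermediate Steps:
17252 + (l*6 - 94) = 17252 + (-27*6 - 94) = 17252 + (-162 - 94) = 17252 - 256 = 16996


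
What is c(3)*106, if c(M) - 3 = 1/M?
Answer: 1060/3 ≈ 353.33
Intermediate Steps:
c(M) = 3 + 1/M
c(3)*106 = (3 + 1/3)*106 = (3 + ⅓)*106 = (10/3)*106 = 1060/3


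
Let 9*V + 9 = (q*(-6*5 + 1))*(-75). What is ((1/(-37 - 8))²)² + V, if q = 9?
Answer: 8914758751/4100625 ≈ 2174.0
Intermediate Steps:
V = 2174 (V = -1 + ((9*(-6*5 + 1))*(-75))/9 = -1 + ((9*(-30 + 1))*(-75))/9 = -1 + ((9*(-29))*(-75))/9 = -1 + (-261*(-75))/9 = -1 + (⅑)*19575 = -1 + 2175 = 2174)
((1/(-37 - 8))²)² + V = ((1/(-37 - 8))²)² + 2174 = ((1/(-45))²)² + 2174 = ((-1/45)²)² + 2174 = (1/2025)² + 2174 = 1/4100625 + 2174 = 8914758751/4100625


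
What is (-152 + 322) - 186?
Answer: -16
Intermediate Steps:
(-152 + 322) - 186 = 170 - 186 = -16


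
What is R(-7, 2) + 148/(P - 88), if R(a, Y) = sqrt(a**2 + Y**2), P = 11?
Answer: -148/77 + sqrt(53) ≈ 5.3580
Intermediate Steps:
R(a, Y) = sqrt(Y**2 + a**2)
R(-7, 2) + 148/(P - 88) = sqrt(2**2 + (-7)**2) + 148/(11 - 88) = sqrt(4 + 49) + 148/(-77) = sqrt(53) - 1/77*148 = sqrt(53) - 148/77 = -148/77 + sqrt(53)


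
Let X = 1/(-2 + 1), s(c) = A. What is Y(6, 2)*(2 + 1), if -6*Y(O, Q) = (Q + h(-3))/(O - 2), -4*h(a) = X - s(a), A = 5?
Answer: -7/16 ≈ -0.43750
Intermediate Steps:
s(c) = 5
X = -1 (X = 1/(-1) = -1)
h(a) = 3/2 (h(a) = -(-1 - 1*5)/4 = -(-1 - 5)/4 = -¼*(-6) = 3/2)
Y(O, Q) = -(3/2 + Q)/(6*(-2 + O)) (Y(O, Q) = -(Q + 3/2)/(6*(O - 2)) = -(3/2 + Q)/(6*(-2 + O)))
Y(6, 2)*(2 + 1) = ((-3 - 2*2)/(12*(-2 + 6)))*(2 + 1) = ((1/12)*(-3 - 4)/4)*3 = ((1/12)*(¼)*(-7))*3 = -7/48*3 = -7/16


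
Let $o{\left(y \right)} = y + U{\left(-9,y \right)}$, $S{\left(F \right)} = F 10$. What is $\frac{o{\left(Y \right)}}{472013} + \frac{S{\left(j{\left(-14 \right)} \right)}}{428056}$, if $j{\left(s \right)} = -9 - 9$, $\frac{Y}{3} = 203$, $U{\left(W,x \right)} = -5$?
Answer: $\frac{43395871}{50511999182} \approx 0.00085912$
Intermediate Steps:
$Y = 609$ ($Y = 3 \cdot 203 = 609$)
$j{\left(s \right)} = -18$ ($j{\left(s \right)} = -9 - 9 = -18$)
$S{\left(F \right)} = 10 F$
$o{\left(y \right)} = -5 + y$ ($o{\left(y \right)} = y - 5 = -5 + y$)
$\frac{o{\left(Y \right)}}{472013} + \frac{S{\left(j{\left(-14 \right)} \right)}}{428056} = \frac{-5 + 609}{472013} + \frac{10 \left(-18\right)}{428056} = 604 \cdot \frac{1}{472013} - \frac{45}{107014} = \frac{604}{472013} - \frac{45}{107014} = \frac{43395871}{50511999182}$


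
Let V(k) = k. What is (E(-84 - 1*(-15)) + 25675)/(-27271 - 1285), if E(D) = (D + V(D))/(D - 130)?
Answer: -5109463/5682644 ≈ -0.89913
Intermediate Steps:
E(D) = 2*D/(-130 + D) (E(D) = (D + D)/(D - 130) = (2*D)/(-130 + D) = 2*D/(-130 + D))
(E(-84 - 1*(-15)) + 25675)/(-27271 - 1285) = (2*(-84 - 1*(-15))/(-130 + (-84 - 1*(-15))) + 25675)/(-27271 - 1285) = (2*(-84 + 15)/(-130 + (-84 + 15)) + 25675)/(-28556) = (2*(-69)/(-130 - 69) + 25675)*(-1/28556) = (2*(-69)/(-199) + 25675)*(-1/28556) = (2*(-69)*(-1/199) + 25675)*(-1/28556) = (138/199 + 25675)*(-1/28556) = (5109463/199)*(-1/28556) = -5109463/5682644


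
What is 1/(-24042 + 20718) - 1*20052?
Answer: -66652849/3324 ≈ -20052.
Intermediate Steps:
1/(-24042 + 20718) - 1*20052 = 1/(-3324) - 20052 = -1/3324 - 20052 = -66652849/3324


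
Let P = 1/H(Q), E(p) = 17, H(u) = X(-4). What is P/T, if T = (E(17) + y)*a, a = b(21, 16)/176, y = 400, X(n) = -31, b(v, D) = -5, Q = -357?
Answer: 176/64635 ≈ 0.0027230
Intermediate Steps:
H(u) = -31
a = -5/176 ≈ -0.028409
T = -2085/176 (T = (17 + 400)*(-5/176) = 417*(-5/176) = -2085/176 ≈ -11.847)
P = -1/31 (P = 1/(-31) = -1/31 ≈ -0.032258)
P/T = -1/(31*(-2085/176)) = -1/31*(-176/2085) = 176/64635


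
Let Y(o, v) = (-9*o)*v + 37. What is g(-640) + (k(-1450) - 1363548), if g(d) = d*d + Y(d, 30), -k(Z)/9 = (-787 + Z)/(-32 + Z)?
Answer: -385875545/494 ≈ -7.8113e+5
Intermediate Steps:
k(Z) = -9*(-787 + Z)/(-32 + Z)
Y(o, v) = 37 - 9*o*v (Y(o, v) = -9*o*v + 37 = 37 - 9*o*v)
g(d) = 37 + d**2 - 270*d (g(d) = d*d + (37 - 9*d*30) = d**2 + (37 - 270*d) = 37 + d**2 - 270*d)
g(-640) + (k(-1450) - 1363548) = (37 + (-640)**2 - 270*(-640)) + (9*(787 - 1*(-1450))/(-32 - 1450) - 1363548) = (37 + 409600 + 172800) + (9*(787 + 1450)/(-1482) - 1363548) = 582437 + (9*(-1/1482)*2237 - 1363548) = 582437 + (-6711/494 - 1363548) = 582437 - 673599423/494 = -385875545/494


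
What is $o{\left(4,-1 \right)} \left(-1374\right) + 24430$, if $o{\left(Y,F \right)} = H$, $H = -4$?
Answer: $29926$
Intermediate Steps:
$o{\left(Y,F \right)} = -4$
$o{\left(4,-1 \right)} \left(-1374\right) + 24430 = \left(-4\right) \left(-1374\right) + 24430 = 5496 + 24430 = 29926$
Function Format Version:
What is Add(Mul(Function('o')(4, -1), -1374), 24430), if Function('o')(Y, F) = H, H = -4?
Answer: 29926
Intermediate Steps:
Function('o')(Y, F) = -4
Add(Mul(Function('o')(4, -1), -1374), 24430) = Add(Mul(-4, -1374), 24430) = Add(5496, 24430) = 29926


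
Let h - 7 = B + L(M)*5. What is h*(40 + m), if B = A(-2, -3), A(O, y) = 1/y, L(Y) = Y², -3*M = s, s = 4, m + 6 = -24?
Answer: 1400/9 ≈ 155.56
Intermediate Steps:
m = -30 (m = -6 - 24 = -30)
M = -4/3 (M = -⅓*4 = -4/3 ≈ -1.3333)
B = -⅓ (B = 1/(-3) = -⅓ ≈ -0.33333)
h = 140/9 (h = 7 + (-⅓ + (-4/3)²*5) = 7 + (-⅓ + (16/9)*5) = 7 + (-⅓ + 80/9) = 7 + 77/9 = 140/9 ≈ 15.556)
h*(40 + m) = 140*(40 - 30)/9 = (140/9)*10 = 1400/9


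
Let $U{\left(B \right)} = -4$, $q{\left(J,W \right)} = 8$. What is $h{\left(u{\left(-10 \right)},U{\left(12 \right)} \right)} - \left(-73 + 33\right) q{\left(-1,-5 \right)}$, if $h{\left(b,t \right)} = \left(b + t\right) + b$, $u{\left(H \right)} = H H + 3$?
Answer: $522$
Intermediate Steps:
$u{\left(H \right)} = 3 + H^{2}$ ($u{\left(H \right)} = H^{2} + 3 = 3 + H^{2}$)
$h{\left(b,t \right)} = t + 2 b$
$h{\left(u{\left(-10 \right)},U{\left(12 \right)} \right)} - \left(-73 + 33\right) q{\left(-1,-5 \right)} = \left(-4 + 2 \left(3 + \left(-10\right)^{2}\right)\right) - \left(-73 + 33\right) 8 = \left(-4 + 2 \left(3 + 100\right)\right) - \left(-40\right) 8 = \left(-4 + 2 \cdot 103\right) - -320 = \left(-4 + 206\right) + 320 = 202 + 320 = 522$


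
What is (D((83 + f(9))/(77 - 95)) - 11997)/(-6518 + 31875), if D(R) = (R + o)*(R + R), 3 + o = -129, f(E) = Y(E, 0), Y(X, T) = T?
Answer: -1739417/4107834 ≈ -0.42344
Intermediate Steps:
f(E) = 0
o = -132 (o = -3 - 129 = -132)
D(R) = 2*R*(-132 + R) (D(R) = (R - 132)*(R + R) = (-132 + R)*(2*R) = 2*R*(-132 + R))
(D((83 + f(9))/(77 - 95)) - 11997)/(-6518 + 31875) = (2*((83 + 0)/(77 - 95))*(-132 + (83 + 0)/(77 - 95)) - 11997)/(-6518 + 31875) = (2*(83/(-18))*(-132 + 83/(-18)) - 11997)/25357 = (2*(83*(-1/18))*(-132 + 83*(-1/18)) - 11997)*(1/25357) = (2*(-83/18)*(-132 - 83/18) - 11997)*(1/25357) = (2*(-83/18)*(-2459/18) - 11997)*(1/25357) = (204097/162 - 11997)*(1/25357) = -1739417/162*1/25357 = -1739417/4107834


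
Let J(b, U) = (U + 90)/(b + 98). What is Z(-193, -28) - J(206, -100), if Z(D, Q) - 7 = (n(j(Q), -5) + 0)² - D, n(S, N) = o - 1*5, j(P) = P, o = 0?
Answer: 34205/152 ≈ 225.03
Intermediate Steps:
J(b, U) = (90 + U)/(98 + b)
n(S, N) = -5 (n(S, N) = 0 - 1*5 = 0 - 5 = -5)
Z(D, Q) = 32 - D (Z(D, Q) = 7 + ((-5 + 0)² - D) = 7 + ((-5)² - D) = 7 + (25 - D) = 32 - D)
Z(-193, -28) - J(206, -100) = (32 - 1*(-193)) - (90 - 100)/(98 + 206) = (32 + 193) - (-10)/304 = 225 - (-10)/304 = 225 - 1*(-5/152) = 225 + 5/152 = 34205/152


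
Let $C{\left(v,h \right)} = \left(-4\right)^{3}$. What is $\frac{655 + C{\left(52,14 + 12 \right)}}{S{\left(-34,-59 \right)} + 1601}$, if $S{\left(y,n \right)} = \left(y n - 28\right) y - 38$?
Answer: $- \frac{591}{65689} \approx -0.0089969$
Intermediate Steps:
$C{\left(v,h \right)} = -64$
$S{\left(y,n \right)} = -38 + y \left(-28 + n y\right)$ ($S{\left(y,n \right)} = \left(n y - 28\right) y - 38 = \left(-28 + n y\right) y - 38 = y \left(-28 + n y\right) - 38 = -38 + y \left(-28 + n y\right)$)
$\frac{655 + C{\left(52,14 + 12 \right)}}{S{\left(-34,-59 \right)} + 1601} = \frac{655 - 64}{\left(-38 - -952 - 59 \left(-34\right)^{2}\right) + 1601} = \frac{591}{\left(-38 + 952 - 68204\right) + 1601} = \frac{591}{-67290 + 1601} = \frac{591}{-65689} = 591 \left(- \frac{1}{65689}\right) = - \frac{591}{65689}$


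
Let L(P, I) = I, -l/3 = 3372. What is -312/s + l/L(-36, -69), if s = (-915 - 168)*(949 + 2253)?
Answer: 1948885688/13293103 ≈ 146.61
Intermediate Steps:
l = -10116 (l = -3*3372 = -10116)
s = -3467766 (s = -1083*3202 = -3467766)
-312/s + l/L(-36, -69) = -312/(-3467766) - 10116/(-69) = -312*(-1/3467766) - 10116*(-1/69) = 52/577961 + 3372/23 = 1948885688/13293103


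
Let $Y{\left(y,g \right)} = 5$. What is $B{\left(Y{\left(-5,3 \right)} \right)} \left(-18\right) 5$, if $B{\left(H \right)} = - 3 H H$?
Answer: $6750$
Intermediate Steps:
$B{\left(H \right)} = - 3 H^{2}$
$B{\left(Y{\left(-5,3 \right)} \right)} \left(-18\right) 5 = - 3 \cdot 5^{2} \left(-18\right) 5 = \left(-3\right) 25 \left(-18\right) 5 = \left(-75\right) \left(-18\right) 5 = 1350 \cdot 5 = 6750$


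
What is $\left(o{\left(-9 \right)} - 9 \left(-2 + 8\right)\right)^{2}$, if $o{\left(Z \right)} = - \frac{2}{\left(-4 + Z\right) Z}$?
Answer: $\frac{39942400}{13689} \approx 2917.8$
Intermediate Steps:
$o{\left(Z \right)} = - \frac{2}{Z \left(-4 + Z\right)}$
$\left(o{\left(-9 \right)} - 9 \left(-2 + 8\right)\right)^{2} = \left(- \frac{2}{\left(-9\right) \left(-4 - 9\right)} - 9 \left(-2 + 8\right)\right)^{2} = \left(\left(-2\right) \left(- \frac{1}{9}\right) \frac{1}{-13} - 54\right)^{2} = \left(\left(-2\right) \left(- \frac{1}{9}\right) \left(- \frac{1}{13}\right) - 54\right)^{2} = \left(- \frac{2}{117} - 54\right)^{2} = \left(- \frac{6320}{117}\right)^{2} = \frac{39942400}{13689}$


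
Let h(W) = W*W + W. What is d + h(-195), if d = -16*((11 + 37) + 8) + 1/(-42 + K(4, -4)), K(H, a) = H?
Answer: 1403491/38 ≈ 36934.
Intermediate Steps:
h(W) = W + W**2 (h(W) = W**2 + W = W + W**2)
d = -34049/38 (d = -16*((11 + 37) + 8) + 1/(-42 + 4) = -16*(48 + 8) + 1/(-38) = -16*56 - 1/38 = -896 - 1/38 = -34049/38 ≈ -896.03)
d + h(-195) = -34049/38 - 195*(1 - 195) = -34049/38 - 195*(-194) = -34049/38 + 37830 = 1403491/38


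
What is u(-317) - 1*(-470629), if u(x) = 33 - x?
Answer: 470979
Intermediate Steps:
u(-317) - 1*(-470629) = (33 - 1*(-317)) - 1*(-470629) = (33 + 317) + 470629 = 350 + 470629 = 470979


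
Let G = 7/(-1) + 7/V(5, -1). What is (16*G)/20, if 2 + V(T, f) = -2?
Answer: -7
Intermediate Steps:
V(T, f) = -4 (V(T, f) = -2 - 2 = -4)
G = -35/4 (G = 7/(-1) + 7/(-4) = 7*(-1) + 7*(-1/4) = -7 - 7/4 = -35/4 ≈ -8.7500)
(16*G)/20 = (16*(-35/4))/20 = -140*1/20 = -7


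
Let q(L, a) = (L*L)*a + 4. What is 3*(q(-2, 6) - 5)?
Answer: 69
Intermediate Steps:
q(L, a) = 4 + a*L**2 (q(L, a) = L**2*a + 4 = a*L**2 + 4 = 4 + a*L**2)
3*(q(-2, 6) - 5) = 3*((4 + 6*(-2)**2) - 5) = 3*((4 + 6*4) - 5) = 3*((4 + 24) - 5) = 3*(28 - 5) = 3*23 = 69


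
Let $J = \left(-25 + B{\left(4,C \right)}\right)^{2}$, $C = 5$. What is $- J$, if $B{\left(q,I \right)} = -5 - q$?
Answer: $-1156$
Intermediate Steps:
$J = 1156$ ($J = \left(-25 - 9\right)^{2} = \left(-34\right)^{2} = 1156$)
$- J = \left(-1\right) 1156 = -1156$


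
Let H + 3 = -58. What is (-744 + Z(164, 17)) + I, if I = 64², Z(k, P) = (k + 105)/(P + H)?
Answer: 147219/44 ≈ 3345.9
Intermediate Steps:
H = -61 (H = -3 - 58 = -61)
Z(k, P) = (105 + k)/(-61 + P) (Z(k, P) = (k + 105)/(P - 61) = (105 + k)/(-61 + P))
I = 4096
(-744 + Z(164, 17)) + I = (-744 + (105 + 164)/(-61 + 17)) + 4096 = (-744 + 269/(-44)) + 4096 = (-744 - 1/44*269) + 4096 = (-744 - 269/44) + 4096 = -33005/44 + 4096 = 147219/44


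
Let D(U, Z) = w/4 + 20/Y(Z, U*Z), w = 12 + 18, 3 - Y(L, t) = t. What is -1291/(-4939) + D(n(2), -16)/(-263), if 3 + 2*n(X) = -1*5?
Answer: 37101401/158472754 ≈ 0.23412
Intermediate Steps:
Y(L, t) = 3 - t
n(X) = -4 (n(X) = -3/2 + (-1*5)/2 = -3/2 + (1/2)*(-5) = -3/2 - 5/2 = -4)
w = 30
D(U, Z) = 15/2 + 20/(3 - U*Z) (D(U, Z) = 30/4 + 20/(3 - U*Z) = 30*(1/4) + 20/(3 - U*Z) = 15/2 + 20/(3 - U*Z))
-1291/(-4939) + D(n(2), -16)/(-263) = -1291/(-4939) + (5*(-17 + 3*(-4)*(-16))/(2*(-3 - 4*(-16))))/(-263) = -1291*(-1/4939) + (5*(-17 + 192)/(2*(-3 + 64)))*(-1/263) = 1291/4939 + ((5/2)*175/61)*(-1/263) = 1291/4939 + ((5/2)*(1/61)*175)*(-1/263) = 1291/4939 + (875/122)*(-1/263) = 1291/4939 - 875/32086 = 37101401/158472754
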